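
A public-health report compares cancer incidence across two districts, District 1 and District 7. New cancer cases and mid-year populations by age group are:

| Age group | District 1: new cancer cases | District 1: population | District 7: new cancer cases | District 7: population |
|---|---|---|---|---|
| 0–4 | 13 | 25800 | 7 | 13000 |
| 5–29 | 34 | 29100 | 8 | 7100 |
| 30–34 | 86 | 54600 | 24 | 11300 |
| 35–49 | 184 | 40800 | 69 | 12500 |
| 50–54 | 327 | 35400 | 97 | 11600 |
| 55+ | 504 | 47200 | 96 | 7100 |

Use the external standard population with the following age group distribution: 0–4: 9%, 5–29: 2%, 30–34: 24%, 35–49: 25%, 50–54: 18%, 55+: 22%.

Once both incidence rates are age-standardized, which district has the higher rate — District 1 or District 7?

District 7

Age-specific rates per 100000 for District 1: 50.39, 116.84, 157.51, 450.98, 923.73, 1067.80.
For District 7: 53.85, 112.68, 212.39, 552.00, 836.21, 1352.11.
Standard weights: 0.09, 0.02, 0.24, 0.25, 0.18, 0.22.
District 1: 0.0900×50.39 + 0.0200×116.84 + 0.2400×157.51 + 0.2500×450.98 + 0.1800×923.73 + 0.2200×1067.80 = 558.6054 per 100000.
District 7: 0.0900×53.85 + 0.0200×112.68 + 0.2400×212.39 + 0.2500×552.00 + 0.1800×836.21 + 0.2200×1352.11 = 644.0552 per 100000.
The crude rates (492.92 vs 480.83) would put District 1 higher, but that reflects its age composition; once standardized to a common age structure, District 7 has the higher underlying rate.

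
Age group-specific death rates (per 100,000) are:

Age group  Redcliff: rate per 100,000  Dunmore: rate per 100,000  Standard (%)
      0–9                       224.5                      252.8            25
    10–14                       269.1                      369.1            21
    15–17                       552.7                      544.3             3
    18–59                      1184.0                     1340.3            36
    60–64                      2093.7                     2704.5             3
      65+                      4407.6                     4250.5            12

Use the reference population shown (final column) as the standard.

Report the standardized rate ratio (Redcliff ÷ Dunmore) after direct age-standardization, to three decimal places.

0.932

Standard weights: 0.25, 0.21, 0.03, 0.36, 0.03, 0.12.
Redcliff: 0.2500×224.5 + 0.2100×269.1 + 0.0300×552.7 + 0.3600×1184.0 + 0.0300×2093.7 + 0.1200×4407.6 = 1147.1800 per 100,000.
Dunmore: 0.2500×252.8 + 0.2100×369.1 + 0.0300×544.3 + 0.3600×1340.3 + 0.0300×2704.5 + 0.1200×4250.5 = 1230.7430 per 100,000.
Ratio = 1147.1800 ÷ 1230.7430 = 0.93210.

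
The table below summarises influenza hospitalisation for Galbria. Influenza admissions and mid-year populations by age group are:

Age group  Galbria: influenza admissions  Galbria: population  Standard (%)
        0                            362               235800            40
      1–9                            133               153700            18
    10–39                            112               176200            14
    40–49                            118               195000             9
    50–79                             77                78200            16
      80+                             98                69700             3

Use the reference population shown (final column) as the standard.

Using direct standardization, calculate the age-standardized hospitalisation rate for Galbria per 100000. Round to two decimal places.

Age-specific rates per 100000 for Galbria: 153.52, 86.53, 63.56, 60.51, 98.47, 140.60.
Standard weights: 0.40, 0.18, 0.14, 0.09, 0.16, 0.03.
Standardized rate: 0.4000×153.52 + 0.1800×86.53 + 0.1400×63.56 + 0.0900×60.51 + 0.1600×98.47 + 0.0300×140.60 = 111.3015 per 100000.

111.30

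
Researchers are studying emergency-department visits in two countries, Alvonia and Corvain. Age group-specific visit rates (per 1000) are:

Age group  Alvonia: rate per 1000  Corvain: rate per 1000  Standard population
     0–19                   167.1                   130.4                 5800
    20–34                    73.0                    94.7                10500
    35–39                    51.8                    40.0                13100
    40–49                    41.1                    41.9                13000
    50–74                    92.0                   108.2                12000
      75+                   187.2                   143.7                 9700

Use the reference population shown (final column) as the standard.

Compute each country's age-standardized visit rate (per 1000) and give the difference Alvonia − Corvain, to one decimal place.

5.6

Standard total = 64100; weights = 0.0905, 0.1638, 0.2044, 0.2028, 0.1872, 0.1513.
Alvonia: 0.0905×167.1 + 0.1638×73.0 + 0.2044×51.8 + 0.2028×41.1 + 0.1872×92.0 + 0.1513×187.2 = 91.5507 per 1000.
Corvain: 0.0905×130.4 + 0.1638×94.7 + 0.2044×40.0 + 0.2028×41.9 + 0.1872×108.2 + 0.1513×143.7 = 85.9853 per 1000.
Difference = 91.5507 − 85.9853 = 5.5654.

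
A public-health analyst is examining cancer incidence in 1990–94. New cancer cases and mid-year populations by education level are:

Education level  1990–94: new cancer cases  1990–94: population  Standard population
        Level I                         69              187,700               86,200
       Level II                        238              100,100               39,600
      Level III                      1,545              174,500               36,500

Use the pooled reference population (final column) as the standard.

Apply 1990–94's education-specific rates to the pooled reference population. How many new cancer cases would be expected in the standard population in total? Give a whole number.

Education-specific rates per 100,000 for 1990–94: 36.76, 237.76, 885.39.
Expected new cancer cases = Σ (standard pop × education-specific rate ÷ 100,000)
= 86,200×36.76/100,000 + 39,600×237.76/100,000 + 36,500×885.39/100,000
= 31.69 + 94.15 + 323.17 = 449.01.

449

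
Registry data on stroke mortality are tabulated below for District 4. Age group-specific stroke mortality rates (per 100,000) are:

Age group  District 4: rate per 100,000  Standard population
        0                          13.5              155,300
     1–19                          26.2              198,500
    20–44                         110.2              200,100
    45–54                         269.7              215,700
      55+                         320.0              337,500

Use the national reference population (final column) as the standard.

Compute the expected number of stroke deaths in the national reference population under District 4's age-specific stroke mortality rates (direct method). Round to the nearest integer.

Expected stroke deaths = Σ (standard pop × age-specific rate ÷ 100,000)
= 155,300×13.5/100,000 + 198,500×26.2/100,000 + 200,100×110.2/100,000 + 215,700×269.7/100,000 + 337,500×320.0/100,000
= 20.97 + 52.01 + 220.51 + 581.74 + 1080.00 = 1955.23.

1955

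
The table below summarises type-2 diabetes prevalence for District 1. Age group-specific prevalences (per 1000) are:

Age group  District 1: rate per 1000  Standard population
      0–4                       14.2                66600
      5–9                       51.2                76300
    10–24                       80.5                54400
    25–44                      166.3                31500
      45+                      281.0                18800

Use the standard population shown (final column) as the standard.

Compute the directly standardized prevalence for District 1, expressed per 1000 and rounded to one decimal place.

79.8

Standard total = 247600; weights = 0.2690, 0.3082, 0.2197, 0.1272, 0.0759.
Standardized rate: 0.2690×14.2 + 0.3082×51.2 + 0.2197×80.5 + 0.1272×166.3 + 0.0759×281.0 = 79.7768 per 1000.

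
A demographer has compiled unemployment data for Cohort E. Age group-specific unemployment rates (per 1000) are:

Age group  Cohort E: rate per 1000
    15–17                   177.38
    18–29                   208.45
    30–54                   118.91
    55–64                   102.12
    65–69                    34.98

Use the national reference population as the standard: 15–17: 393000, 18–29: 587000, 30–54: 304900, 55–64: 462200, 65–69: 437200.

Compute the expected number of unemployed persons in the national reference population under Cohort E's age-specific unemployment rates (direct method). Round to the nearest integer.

290819

Expected unemployed persons = Σ (standard pop × age-specific rate ÷ 1000)
= 393000×177.38/1000 + 587000×208.45/1000 + 304900×118.91/1000 + 462200×102.12/1000 + 437200×34.98/1000
= 69710.34 + 122360.15 + 36255.66 + 47199.86 + 15293.26 = 290819.27.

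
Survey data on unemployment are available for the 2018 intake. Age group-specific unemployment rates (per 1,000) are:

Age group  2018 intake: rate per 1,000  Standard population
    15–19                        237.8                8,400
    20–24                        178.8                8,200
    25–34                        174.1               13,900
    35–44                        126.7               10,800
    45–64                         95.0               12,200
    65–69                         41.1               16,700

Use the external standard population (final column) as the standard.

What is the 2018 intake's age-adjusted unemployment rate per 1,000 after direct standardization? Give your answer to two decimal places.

129.59

Standard total = 70,200; weights = 0.1197, 0.1168, 0.1980, 0.1538, 0.1738, 0.2379.
Standardized rate: 0.1197×237.8 + 0.1168×178.8 + 0.1980×174.1 + 0.1538×126.7 + 0.1738×95.0 + 0.2379×41.1 = 129.5926 per 1,000.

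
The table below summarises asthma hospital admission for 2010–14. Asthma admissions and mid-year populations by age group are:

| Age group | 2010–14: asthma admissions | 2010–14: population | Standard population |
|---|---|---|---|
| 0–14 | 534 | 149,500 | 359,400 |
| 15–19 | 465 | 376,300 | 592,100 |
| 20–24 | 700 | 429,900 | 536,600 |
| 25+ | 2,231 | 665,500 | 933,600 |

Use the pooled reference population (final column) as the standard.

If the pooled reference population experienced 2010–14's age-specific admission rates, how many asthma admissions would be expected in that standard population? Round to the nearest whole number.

Age-specific rates per 10,000 for 2010–14: 35.72, 12.36, 16.28, 33.52.
Expected asthma admissions = Σ (standard pop × age-specific rate ÷ 10,000)
= 359,400×35.72/10,000 + 592,100×12.36/10,000 + 536,600×16.28/10,000 + 933,600×33.52/10,000
= 1283.74 + 731.67 + 873.74 + 3129.77 = 6018.92.

6019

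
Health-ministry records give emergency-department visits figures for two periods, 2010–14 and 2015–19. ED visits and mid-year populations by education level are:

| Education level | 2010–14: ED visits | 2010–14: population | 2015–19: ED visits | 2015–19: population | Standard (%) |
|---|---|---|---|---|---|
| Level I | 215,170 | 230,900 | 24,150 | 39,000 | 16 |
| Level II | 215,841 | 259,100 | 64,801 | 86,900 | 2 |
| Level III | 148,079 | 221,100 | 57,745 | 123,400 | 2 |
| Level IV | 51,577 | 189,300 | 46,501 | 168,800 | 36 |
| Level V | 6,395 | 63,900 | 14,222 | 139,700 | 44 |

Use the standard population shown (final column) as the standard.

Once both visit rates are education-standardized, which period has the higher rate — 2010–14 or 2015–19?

Education-specific rates per 1,000 for 2010–14: 931.875, 833.041, 669.738, 272.462, 100.078.
For 2015–19: 619.231, 745.696, 467.950, 275.480, 101.804.
Standard weights: 0.16, 0.02, 0.02, 0.36, 0.44.
2010–14: 0.1600×931.875 + 0.0200×833.041 + 0.0200×669.738 + 0.3600×272.462 + 0.4400×100.078 = 321.2763 per 1,000.
2015–19: 0.1600×619.231 + 0.0200×745.696 + 0.0200×467.950 + 0.3600×275.480 + 0.4400×101.804 = 267.3163 per 1,000.

2010–14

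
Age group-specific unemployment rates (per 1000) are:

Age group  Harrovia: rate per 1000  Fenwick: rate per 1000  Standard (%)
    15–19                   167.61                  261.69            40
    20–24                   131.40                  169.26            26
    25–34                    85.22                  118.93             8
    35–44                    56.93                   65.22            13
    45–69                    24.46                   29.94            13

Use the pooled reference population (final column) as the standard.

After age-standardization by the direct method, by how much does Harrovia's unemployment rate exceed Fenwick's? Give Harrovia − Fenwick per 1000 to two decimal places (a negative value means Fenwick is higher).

Standard weights: 0.40, 0.26, 0.08, 0.13, 0.13.
Harrovia: 0.4000×167.61 + 0.2600×131.40 + 0.0800×85.22 + 0.1300×56.93 + 0.1300×24.46 = 118.6063 per 1000.
Fenwick: 0.4000×261.69 + 0.2600×169.26 + 0.0800×118.93 + 0.1300×65.22 + 0.1300×29.94 = 170.5688 per 1000.
Difference = 118.6063 − 170.5688 = -51.9625.

-51.96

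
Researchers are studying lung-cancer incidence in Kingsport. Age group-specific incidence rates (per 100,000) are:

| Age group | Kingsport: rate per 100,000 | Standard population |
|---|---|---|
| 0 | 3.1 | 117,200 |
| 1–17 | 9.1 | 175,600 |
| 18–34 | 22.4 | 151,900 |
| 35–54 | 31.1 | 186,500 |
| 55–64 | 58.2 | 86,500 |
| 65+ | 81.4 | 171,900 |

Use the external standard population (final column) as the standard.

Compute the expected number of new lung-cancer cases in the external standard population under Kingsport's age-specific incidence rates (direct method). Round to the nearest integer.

302

Expected new lung-cancer cases = Σ (standard pop × age-specific rate ÷ 100,000)
= 117,200×3.1/100,000 + 175,600×9.1/100,000 + 151,900×22.4/100,000 + 186,500×31.1/100,000 + 86,500×58.2/100,000 + 171,900×81.4/100,000
= 3.63 + 15.98 + 34.03 + 58.00 + 50.34 + 139.93 = 301.91.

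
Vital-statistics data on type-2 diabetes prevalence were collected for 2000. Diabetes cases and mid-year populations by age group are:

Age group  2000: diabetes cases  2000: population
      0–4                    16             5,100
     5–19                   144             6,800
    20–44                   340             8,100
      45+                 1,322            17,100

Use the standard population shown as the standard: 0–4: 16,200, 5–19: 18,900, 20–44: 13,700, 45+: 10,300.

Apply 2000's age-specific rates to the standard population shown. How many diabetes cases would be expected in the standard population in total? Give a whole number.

Age-specific rates per 1,000 for 2000: 3.137, 21.176, 41.975, 77.310.
Expected diabetes cases = Σ (standard pop × age-specific rate ÷ 1,000)
= 16,200×3.137/1,000 + 18,900×21.176/1,000 + 13,700×41.975/1,000 + 10,300×77.310/1,000
= 50.82 + 400.24 + 575.06 + 796.29 = 1822.41.

1822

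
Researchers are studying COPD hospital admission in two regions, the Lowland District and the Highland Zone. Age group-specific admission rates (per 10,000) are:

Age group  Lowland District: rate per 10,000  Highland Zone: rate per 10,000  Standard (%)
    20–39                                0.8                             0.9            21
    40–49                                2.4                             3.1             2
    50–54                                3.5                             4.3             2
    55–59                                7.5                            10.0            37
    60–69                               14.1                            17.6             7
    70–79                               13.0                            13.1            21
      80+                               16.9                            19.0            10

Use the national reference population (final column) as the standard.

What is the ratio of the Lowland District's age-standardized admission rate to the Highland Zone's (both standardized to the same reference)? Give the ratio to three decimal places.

Standard weights: 0.21, 0.02, 0.02, 0.37, 0.07, 0.21, 0.10.
The Lowland District: 0.2100×0.8 + 0.0200×2.4 + 0.0200×3.5 + 0.3700×7.5 + 0.0700×14.1 + 0.2100×13.0 + 0.1000×16.9 = 8.4680 per 10,000.
The Highland Zone: 0.2100×0.9 + 0.0200×3.1 + 0.0200×4.3 + 0.3700×10.0 + 0.0700×17.6 + 0.2100×13.1 + 0.1000×19.0 = 9.9200 per 10,000.
Ratio = 8.4680 ÷ 9.9200 = 0.85363.

0.854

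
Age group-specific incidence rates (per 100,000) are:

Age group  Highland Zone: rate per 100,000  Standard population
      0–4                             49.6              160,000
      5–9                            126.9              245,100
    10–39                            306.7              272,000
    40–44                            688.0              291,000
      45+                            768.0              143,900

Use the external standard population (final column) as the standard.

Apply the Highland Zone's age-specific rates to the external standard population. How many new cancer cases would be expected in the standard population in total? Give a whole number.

4332

Expected new cancer cases = Σ (standard pop × age-specific rate ÷ 100,000)
= 160,000×49.6/100,000 + 245,100×126.9/100,000 + 272,000×306.7/100,000 + 291,000×688.0/100,000 + 143,900×768.0/100,000
= 79.36 + 311.03 + 834.22 + 2002.08 + 1105.15 = 4331.85.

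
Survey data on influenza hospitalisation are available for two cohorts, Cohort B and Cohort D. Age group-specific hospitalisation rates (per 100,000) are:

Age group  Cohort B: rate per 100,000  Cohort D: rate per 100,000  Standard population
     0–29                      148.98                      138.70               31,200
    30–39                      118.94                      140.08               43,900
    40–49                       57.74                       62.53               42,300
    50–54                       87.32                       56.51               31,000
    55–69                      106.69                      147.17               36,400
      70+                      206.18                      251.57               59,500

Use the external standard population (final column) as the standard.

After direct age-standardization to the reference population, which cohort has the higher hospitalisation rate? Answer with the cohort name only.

Cohort D

Standard total = 244,300; weights = 0.1277, 0.1797, 0.1731, 0.1269, 0.1490, 0.2436.
Cohort B: 0.1277×148.98 + 0.1797×118.94 + 0.1731×57.74 + 0.1269×87.32 + 0.1490×106.69 + 0.2436×206.18 = 127.5898 per 100,000.
Cohort D: 0.1277×138.70 + 0.1797×140.08 + 0.1731×62.53 + 0.1269×56.51 + 0.1490×147.17 + 0.2436×251.57 = 144.0818 per 100,000.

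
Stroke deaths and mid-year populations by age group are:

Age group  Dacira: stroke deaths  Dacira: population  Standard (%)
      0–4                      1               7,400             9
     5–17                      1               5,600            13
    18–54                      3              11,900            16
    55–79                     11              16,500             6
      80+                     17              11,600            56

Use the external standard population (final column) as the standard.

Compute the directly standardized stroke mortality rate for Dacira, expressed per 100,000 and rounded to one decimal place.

93.6

Age-specific rates per 100,000 for Dacira: 13.51, 17.86, 25.21, 66.67, 146.55.
Standard weights: 0.09, 0.13, 0.16, 0.06, 0.56.
Standardized rate: 0.0900×13.51 + 0.1300×17.86 + 0.1600×25.21 + 0.0600×66.67 + 0.5600×146.55 = 93.6402 per 100,000.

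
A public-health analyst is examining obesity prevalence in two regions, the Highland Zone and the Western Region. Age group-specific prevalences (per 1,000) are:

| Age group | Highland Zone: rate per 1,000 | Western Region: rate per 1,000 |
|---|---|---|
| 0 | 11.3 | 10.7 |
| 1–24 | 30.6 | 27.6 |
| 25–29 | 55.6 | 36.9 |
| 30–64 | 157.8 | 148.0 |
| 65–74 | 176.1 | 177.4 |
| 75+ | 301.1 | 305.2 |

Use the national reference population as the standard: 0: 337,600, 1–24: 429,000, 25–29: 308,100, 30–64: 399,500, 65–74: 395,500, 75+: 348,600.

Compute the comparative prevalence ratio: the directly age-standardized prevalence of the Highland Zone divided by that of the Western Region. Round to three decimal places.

Standard total = 2,218,300; weights = 0.1522, 0.1934, 0.1389, 0.1801, 0.1783, 0.1571.
The Highland Zone: 0.1522×11.3 + 0.1934×30.6 + 0.1389×55.6 + 0.1801×157.8 + 0.1783×176.1 + 0.1571×301.1 = 122.4923 per 1,000.
The Western Region: 0.1522×10.7 + 0.1934×27.6 + 0.1389×36.9 + 0.1801×148.0 + 0.1783×177.4 + 0.1571×305.2 = 118.3348 per 1,000.
Ratio = 122.4923 ÷ 118.3348 = 1.03513.

1.035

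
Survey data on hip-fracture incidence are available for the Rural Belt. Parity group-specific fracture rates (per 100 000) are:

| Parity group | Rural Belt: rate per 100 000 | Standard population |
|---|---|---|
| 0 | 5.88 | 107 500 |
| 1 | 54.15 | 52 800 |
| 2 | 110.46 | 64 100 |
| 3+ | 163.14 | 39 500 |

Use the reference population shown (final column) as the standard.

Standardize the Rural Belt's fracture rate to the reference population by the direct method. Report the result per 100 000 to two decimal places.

64.48

Standard total = 263 900; weights = 0.4074, 0.2001, 0.2429, 0.1497.
Standardized rate: 0.4074×5.88 + 0.2001×54.15 + 0.2429×110.46 + 0.1497×163.14 = 64.4780 per 100 000.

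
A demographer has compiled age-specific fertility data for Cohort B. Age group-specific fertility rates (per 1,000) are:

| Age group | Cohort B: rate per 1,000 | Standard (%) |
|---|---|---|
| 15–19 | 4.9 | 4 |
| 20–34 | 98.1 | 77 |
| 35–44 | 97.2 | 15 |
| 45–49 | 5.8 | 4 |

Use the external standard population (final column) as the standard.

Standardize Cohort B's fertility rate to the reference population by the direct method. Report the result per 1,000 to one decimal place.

Standard weights: 0.04, 0.77, 0.15, 0.04.
Standardized rate: 0.0400×4.9 + 0.7700×98.1 + 0.1500×97.2 + 0.0400×5.8 = 90.5450 per 1,000.

90.5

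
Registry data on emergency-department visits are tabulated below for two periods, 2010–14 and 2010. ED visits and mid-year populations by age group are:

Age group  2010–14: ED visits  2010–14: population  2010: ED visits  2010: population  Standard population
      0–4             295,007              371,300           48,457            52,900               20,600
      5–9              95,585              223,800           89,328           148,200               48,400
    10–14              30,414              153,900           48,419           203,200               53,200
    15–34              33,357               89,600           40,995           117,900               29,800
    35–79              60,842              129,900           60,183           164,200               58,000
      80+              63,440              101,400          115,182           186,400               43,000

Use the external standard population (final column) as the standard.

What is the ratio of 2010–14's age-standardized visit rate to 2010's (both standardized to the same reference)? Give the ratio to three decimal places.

0.948

Age-specific rates per 1,000 for 2010–14: 794.525, 427.100, 197.622, 372.288, 468.376, 625.641.
For 2010: 916.011, 602.753, 238.282, 347.710, 366.523, 617.929.
Standard total = 253,000; weights = 0.0814, 0.1913, 0.2103, 0.1178, 0.2292, 0.1700.
2010–14: 0.0814×794.525 + 0.1913×427.100 + 0.2103×197.622 + 0.1178×372.288 + 0.2292×468.376 + 0.1700×625.641 = 445.5133 per 1,000.
2010: 0.0814×916.011 + 0.1913×602.753 + 0.2103×238.282 + 0.1178×347.710 + 0.2292×366.523 + 0.1700×617.929 = 470.0029 per 1,000.
Ratio = 445.5133 ÷ 470.0029 = 0.94789.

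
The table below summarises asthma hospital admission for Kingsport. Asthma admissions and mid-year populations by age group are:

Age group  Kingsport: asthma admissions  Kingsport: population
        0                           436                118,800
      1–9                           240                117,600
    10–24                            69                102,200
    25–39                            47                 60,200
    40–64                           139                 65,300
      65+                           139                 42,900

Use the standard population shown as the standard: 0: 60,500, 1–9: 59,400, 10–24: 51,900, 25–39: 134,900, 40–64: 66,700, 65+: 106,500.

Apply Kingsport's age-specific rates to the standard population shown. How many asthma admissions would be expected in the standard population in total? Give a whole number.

Age-specific rates per 10,000 for Kingsport: 36.70, 20.41, 6.75, 7.81, 21.29, 32.40.
Expected asthma admissions = Σ (standard pop × age-specific rate ÷ 10,000)
= 60,500×36.70/10,000 + 59,400×20.41/10,000 + 51,900×6.75/10,000 + 134,900×7.81/10,000 + 66,700×21.29/10,000 + 106,500×32.40/10,000
= 222.04 + 121.22 + 35.04 + 105.32 + 141.98 + 345.07 = 970.67.

971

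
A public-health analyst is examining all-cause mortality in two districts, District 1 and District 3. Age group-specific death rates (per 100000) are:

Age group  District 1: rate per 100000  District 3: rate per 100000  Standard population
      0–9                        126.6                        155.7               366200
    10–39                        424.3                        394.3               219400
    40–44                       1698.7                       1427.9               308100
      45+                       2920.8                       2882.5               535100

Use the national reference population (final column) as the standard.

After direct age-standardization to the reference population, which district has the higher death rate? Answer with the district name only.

District 1

Standard total = 1428800; weights = 0.2563, 0.1536, 0.2156, 0.3745.
District 1: 0.2563×126.6 + 0.1536×424.3 + 0.2156×1698.7 + 0.3745×2920.8 = 1557.7701 per 100000.
District 3: 0.2563×155.7 + 0.1536×394.3 + 0.2156×1427.9 + 0.3745×2882.5 = 1487.8839 per 100000.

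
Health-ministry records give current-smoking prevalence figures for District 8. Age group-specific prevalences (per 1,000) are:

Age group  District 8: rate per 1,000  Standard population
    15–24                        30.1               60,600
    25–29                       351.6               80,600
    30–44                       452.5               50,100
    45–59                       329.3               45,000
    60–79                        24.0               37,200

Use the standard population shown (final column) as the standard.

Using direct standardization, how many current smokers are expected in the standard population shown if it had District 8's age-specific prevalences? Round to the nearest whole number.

Expected current smokers = Σ (standard pop × age-specific rate ÷ 1,000)
= 60,600×30.1/1,000 + 80,600×351.6/1,000 + 50,100×452.5/1,000 + 45,000×329.3/1,000 + 37,200×24.0/1,000
= 1824.06 + 28338.96 + 22670.25 + 14818.50 + 892.80 = 68544.57.

68545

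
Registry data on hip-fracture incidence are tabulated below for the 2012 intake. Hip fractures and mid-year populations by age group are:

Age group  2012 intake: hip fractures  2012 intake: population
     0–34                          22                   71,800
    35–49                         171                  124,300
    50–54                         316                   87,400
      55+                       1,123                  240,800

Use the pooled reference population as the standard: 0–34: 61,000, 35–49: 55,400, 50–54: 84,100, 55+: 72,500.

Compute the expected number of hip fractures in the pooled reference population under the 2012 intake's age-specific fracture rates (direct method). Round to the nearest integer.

Age-specific rates per 100,000 for the 2012 intake: 30.64, 137.57, 361.56, 466.36.
Expected hip fractures = Σ (standard pop × age-specific rate ÷ 100,000)
= 61,000×30.64/100,000 + 55,400×137.57/100,000 + 84,100×361.56/100,000 + 72,500×466.36/100,000
= 18.69 + 76.21 + 304.07 + 338.11 = 737.09.

737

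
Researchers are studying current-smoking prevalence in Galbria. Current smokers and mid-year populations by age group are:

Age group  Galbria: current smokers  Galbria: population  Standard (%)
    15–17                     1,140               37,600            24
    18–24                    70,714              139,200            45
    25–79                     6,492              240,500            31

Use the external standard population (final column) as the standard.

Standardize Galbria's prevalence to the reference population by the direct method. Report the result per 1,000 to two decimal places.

244.25

Age-specific rates per 1,000 for Galbria: 30.319, 508.003, 26.994.
Standard weights: 0.24, 0.45, 0.31.
Standardized rate: 0.2400×30.319 + 0.4500×508.003 + 0.3100×26.994 = 244.2460 per 1,000.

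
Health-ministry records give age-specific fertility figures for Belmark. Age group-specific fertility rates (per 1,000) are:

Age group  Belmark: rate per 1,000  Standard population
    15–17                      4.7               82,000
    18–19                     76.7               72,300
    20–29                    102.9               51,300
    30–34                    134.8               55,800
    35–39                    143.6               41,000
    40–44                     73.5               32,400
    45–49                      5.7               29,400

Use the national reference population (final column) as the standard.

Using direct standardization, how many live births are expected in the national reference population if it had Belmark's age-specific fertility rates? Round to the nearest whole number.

27168

Expected live births = Σ (standard pop × age-specific rate ÷ 1,000)
= 82,000×4.7/1,000 + 72,300×76.7/1,000 + 51,300×102.9/1,000 + 55,800×134.8/1,000 + 41,000×143.6/1,000 + 32,400×73.5/1,000 + 29,400×5.7/1,000
= 385.40 + 5545.41 + 5278.77 + 7521.84 + 5887.60 + 2381.40 + 167.58 = 27168.00.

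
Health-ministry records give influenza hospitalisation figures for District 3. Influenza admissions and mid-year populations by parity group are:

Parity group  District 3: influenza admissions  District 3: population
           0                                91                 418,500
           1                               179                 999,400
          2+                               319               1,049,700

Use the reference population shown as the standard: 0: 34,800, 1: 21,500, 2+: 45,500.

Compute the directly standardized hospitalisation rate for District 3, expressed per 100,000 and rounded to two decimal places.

24.80

Parity-specific rates per 100,000 for District 3: 21.74, 17.91, 30.39.
Standard total = 101,800; weights = 0.3418, 0.2112, 0.4470.
Standardized rate: 0.3418×21.74 + 0.2112×17.91 + 0.4470×30.39 = 24.7987 per 100,000.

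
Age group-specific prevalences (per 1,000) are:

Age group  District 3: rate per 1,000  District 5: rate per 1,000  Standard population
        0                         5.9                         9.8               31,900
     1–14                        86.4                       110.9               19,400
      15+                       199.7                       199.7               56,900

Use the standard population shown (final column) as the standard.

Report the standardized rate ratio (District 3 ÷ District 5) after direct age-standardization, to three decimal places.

0.957

Standard total = 108,200; weights = 0.2948, 0.1793, 0.5259.
District 3: 0.2948×5.9 + 0.1793×86.4 + 0.5259×199.7 = 122.2486 per 1,000.
District 5: 0.2948×9.8 + 0.1793×110.9 + 0.5259×199.7 = 127.7912 per 1,000.
Ratio = 122.2486 ÷ 127.7912 = 0.95663.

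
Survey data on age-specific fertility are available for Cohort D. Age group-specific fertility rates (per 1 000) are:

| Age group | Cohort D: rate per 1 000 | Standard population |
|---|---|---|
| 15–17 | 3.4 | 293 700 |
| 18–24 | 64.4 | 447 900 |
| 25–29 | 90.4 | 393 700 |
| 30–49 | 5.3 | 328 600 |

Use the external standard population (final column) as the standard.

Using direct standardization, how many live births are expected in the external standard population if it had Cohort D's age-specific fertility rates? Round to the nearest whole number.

67175

Expected live births = Σ (standard pop × age-specific rate ÷ 1 000)
= 293 700×3.4/1 000 + 447 900×64.4/1 000 + 393 700×90.4/1 000 + 328 600×5.3/1 000
= 998.58 + 28844.76 + 35590.48 + 1741.58 = 67175.40.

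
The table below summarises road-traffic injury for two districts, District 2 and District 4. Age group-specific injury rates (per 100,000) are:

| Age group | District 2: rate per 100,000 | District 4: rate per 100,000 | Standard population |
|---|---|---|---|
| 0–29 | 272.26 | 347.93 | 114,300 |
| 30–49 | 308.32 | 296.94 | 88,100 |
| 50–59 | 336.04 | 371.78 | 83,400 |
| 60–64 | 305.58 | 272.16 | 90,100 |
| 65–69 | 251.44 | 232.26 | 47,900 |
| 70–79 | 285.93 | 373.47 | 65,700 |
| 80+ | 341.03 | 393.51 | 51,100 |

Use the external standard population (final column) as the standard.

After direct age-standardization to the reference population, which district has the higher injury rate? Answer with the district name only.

District 4

Standard total = 540,600; weights = 0.2114, 0.1630, 0.1543, 0.1667, 0.0886, 0.1215, 0.0945.
District 2: 0.2114×272.26 + 0.1630×308.32 + 0.1543×336.04 + 0.1667×305.58 + 0.0886×251.44 + 0.1215×285.93 + 0.0945×341.03 = 299.8465 per 100,000.
District 4: 0.2114×347.93 + 0.1630×296.94 + 0.1543×371.78 + 0.1667×272.16 + 0.0886×232.26 + 0.1215×373.47 + 0.0945×393.51 = 327.8348 per 100,000.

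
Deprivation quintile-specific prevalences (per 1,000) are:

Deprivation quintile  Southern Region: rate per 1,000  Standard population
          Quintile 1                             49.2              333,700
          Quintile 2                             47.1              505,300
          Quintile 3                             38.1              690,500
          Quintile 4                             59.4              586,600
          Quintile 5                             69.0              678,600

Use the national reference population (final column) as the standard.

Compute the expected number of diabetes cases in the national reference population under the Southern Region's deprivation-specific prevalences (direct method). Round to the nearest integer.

148193

Expected diabetes cases = Σ (standard pop × deprivation-specific rate ÷ 1,000)
= 333,700×49.2/1,000 + 505,300×47.1/1,000 + 690,500×38.1/1,000 + 586,600×59.4/1,000 + 678,600×69.0/1,000
= 16418.04 + 23799.63 + 26308.05 + 34844.04 + 46823.40 = 148193.16.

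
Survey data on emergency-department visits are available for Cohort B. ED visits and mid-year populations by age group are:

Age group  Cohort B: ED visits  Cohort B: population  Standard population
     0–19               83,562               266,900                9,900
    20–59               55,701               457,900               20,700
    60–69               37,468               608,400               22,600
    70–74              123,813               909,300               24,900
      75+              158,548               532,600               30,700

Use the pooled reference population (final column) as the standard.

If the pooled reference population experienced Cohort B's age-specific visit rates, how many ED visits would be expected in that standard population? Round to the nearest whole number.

19539

Age-specific rates per 1,000 for Cohort B: 313.084, 121.644, 61.584, 136.163, 297.687.
Expected ED visits = Σ (standard pop × age-specific rate ÷ 1,000)
= 9,900×313.084/1,000 + 20,700×121.644/1,000 + 22,600×61.584/1,000 + 24,900×136.163/1,000 + 30,700×297.687/1,000
= 3099.53 + 2518.04 + 1391.81 + 3390.46 + 9138.99 = 19538.82.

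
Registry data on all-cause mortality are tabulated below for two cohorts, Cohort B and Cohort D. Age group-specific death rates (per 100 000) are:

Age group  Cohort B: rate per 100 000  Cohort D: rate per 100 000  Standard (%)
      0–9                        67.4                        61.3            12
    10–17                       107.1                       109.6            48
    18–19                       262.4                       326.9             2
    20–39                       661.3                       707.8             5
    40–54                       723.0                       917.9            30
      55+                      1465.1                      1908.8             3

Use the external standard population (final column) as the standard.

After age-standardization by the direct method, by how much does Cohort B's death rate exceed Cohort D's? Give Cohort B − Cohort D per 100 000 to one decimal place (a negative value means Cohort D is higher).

Standard weights: 0.12, 0.48, 0.02, 0.05, 0.30, 0.03.
Cohort B: 0.1200×67.4 + 0.4800×107.1 + 0.0200×262.4 + 0.0500×661.3 + 0.3000×723.0 + 0.0300×1465.1 = 358.6620 per 100 000.
Cohort D: 0.1200×61.3 + 0.4800×109.6 + 0.0200×326.9 + 0.0500×707.8 + 0.3000×917.9 + 0.0300×1908.8 = 434.5260 per 100 000.
Difference = 358.6620 − 434.5260 = -75.8640.

-75.9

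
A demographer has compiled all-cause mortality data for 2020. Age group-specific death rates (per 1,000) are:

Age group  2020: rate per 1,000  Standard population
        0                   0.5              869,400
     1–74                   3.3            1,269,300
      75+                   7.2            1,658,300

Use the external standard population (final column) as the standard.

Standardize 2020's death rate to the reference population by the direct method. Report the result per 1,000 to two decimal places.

4.36

Standard total = 3,797,000; weights = 0.2290, 0.3343, 0.4367.
Standardized rate: 0.2290×0.5 + 0.3343×3.3 + 0.4367×7.2 = 4.3622 per 1,000.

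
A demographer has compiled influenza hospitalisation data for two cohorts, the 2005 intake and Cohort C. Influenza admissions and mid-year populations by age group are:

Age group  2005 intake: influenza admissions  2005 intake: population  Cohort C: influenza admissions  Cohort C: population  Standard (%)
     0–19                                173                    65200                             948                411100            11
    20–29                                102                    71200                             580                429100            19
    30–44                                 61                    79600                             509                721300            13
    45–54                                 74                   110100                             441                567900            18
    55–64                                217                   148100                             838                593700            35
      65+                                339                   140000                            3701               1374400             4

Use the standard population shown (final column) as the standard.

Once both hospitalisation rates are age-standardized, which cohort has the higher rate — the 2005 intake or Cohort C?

2005 intake

Age-specific rates per 100000 for the 2005 intake: 265.34, 143.26, 76.63, 67.21, 146.52, 242.14.
For Cohort C: 230.60, 135.17, 70.57, 77.65, 141.15, 269.28.
Standard weights: 0.11, 0.19, 0.13, 0.18, 0.35, 0.04.
The 2005 intake: 0.1100×265.34 + 0.1900×143.26 + 0.1300×76.63 + 0.1800×67.21 + 0.3500×146.52 + 0.0400×242.14 = 139.4353 per 100000.
Cohort C: 0.1100×230.60 + 0.1900×135.17 + 0.1300×70.57 + 0.1800×77.65 + 0.3500×141.15 + 0.0400×269.28 = 134.3726 per 100000.
The crude rates (157.28 vs 171.25) would put Cohort C higher, but that reflects its age composition; once standardized to a common age structure, the 2005 intake has the higher underlying rate.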